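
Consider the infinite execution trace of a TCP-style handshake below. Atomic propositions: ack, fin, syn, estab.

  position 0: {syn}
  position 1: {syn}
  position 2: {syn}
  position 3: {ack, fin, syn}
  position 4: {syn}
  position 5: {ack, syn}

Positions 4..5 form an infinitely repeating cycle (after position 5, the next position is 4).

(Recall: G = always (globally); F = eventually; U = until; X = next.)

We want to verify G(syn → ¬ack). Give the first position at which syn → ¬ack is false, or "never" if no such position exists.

Check syn → ¬ack at each position in order: 0 ✓, 1 ✓, 2 ✓.
At position 3 the labels are {ack, fin, syn}, so syn → ¬ack is false there. This is the first violation.

3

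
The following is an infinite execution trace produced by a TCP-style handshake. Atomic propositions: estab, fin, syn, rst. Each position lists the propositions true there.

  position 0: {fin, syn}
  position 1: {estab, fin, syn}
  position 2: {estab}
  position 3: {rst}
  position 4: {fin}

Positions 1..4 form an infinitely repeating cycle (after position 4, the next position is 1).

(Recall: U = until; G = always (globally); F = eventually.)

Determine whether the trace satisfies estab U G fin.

Does not hold

Walking from position 0: at position 0, G fin has not yet held and estab fails, so estab U G fin is false.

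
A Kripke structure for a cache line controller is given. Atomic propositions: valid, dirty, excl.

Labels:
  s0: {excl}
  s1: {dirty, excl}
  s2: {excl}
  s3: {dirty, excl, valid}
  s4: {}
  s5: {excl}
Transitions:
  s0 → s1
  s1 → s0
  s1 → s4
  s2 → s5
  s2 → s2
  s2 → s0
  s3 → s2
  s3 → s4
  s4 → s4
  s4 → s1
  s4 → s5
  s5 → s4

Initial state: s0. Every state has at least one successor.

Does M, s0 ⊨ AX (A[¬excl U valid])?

States satisfying A[¬excl U valid]: {s3}.
States satisfying AX (A[¬excl U valid]): ∅.
s0 ∉ Sat(AX (A[¬excl U valid])).

Violated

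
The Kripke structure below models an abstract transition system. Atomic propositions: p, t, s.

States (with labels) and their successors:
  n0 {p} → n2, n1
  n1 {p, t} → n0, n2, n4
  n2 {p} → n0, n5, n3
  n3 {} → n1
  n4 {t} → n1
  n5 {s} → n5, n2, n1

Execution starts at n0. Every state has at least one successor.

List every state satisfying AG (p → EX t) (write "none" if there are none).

none

States satisfying p → EX t: {n0, n1, n3, n4, n5}.
States satisfying AG (p → EX t): ∅.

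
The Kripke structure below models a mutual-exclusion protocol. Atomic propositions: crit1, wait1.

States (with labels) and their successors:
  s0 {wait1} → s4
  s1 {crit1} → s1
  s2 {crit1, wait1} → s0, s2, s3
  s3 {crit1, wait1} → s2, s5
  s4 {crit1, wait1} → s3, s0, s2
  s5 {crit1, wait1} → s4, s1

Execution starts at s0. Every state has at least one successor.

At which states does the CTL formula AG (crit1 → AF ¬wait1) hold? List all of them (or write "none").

States satisfying crit1 → AF ¬wait1: {s0, s1}.
States satisfying AG (crit1 → AF ¬wait1): {s1}.

{s1}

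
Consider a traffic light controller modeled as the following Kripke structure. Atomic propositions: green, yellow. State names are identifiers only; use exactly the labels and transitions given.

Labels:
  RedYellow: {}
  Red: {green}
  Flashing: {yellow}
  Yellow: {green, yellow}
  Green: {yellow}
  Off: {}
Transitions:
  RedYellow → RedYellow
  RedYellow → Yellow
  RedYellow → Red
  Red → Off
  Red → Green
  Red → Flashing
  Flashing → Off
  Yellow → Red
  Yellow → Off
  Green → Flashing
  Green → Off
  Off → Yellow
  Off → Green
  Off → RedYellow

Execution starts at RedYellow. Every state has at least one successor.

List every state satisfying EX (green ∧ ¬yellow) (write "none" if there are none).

States satisfying green ∧ ¬yellow: {Red}.
States satisfying EX (green ∧ ¬yellow): {RedYellow, Yellow}.

{RedYellow, Yellow}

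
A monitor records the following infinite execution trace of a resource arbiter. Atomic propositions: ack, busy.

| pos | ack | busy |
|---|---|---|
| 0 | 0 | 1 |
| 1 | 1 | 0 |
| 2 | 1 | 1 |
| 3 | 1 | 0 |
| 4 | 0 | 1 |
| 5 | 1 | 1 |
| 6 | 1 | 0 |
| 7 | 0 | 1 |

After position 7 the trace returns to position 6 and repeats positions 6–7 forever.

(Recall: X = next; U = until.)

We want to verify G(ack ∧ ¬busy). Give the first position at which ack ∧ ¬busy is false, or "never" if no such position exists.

0

At position 0 the labels are {busy}, so ack ∧ ¬busy is false there. This is the first violation.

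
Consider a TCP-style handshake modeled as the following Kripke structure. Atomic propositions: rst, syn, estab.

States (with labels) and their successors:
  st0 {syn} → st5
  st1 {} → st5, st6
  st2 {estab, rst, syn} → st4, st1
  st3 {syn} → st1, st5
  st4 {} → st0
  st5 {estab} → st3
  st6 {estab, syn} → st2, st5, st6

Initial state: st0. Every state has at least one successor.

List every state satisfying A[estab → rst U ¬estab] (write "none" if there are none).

States satisfying estab → rst: {st0, st1, st2, st3, st4}.
States satisfying ¬estab: {st0, st1, st3, st4}.
States satisfying A[estab → rst U ¬estab]: {st0, st1, st2, st3, st4}.

{st0, st1, st2, st3, st4}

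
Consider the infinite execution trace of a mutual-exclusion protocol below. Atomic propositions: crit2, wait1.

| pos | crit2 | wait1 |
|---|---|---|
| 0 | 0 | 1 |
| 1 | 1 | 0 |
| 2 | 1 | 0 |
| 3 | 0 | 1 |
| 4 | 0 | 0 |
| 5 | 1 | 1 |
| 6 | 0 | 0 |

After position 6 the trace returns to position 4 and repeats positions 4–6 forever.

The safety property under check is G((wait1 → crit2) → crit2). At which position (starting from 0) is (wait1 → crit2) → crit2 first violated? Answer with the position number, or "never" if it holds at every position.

4

Check (wait1 → crit2) → crit2 at each position in order: 0 ✓, 1 ✓, 2 ✓, 3 ✓.
At position 4 the labels are {}, so (wait1 → crit2) → crit2 is false there. This is the first violation.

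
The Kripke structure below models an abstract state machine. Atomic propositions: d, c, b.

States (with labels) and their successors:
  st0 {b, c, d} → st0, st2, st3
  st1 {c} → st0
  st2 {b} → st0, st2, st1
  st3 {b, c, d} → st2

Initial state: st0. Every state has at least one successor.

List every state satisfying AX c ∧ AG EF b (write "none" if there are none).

States satisfying c: {st0, st1, st3}.
States satisfying AX c: {st1}.
States satisfying EF b: {st0, st1, st2, st3}.
States satisfying AG EF b: {st0, st1, st2, st3}.
States satisfying AX c ∧ AG EF b: {st1}.

{st1}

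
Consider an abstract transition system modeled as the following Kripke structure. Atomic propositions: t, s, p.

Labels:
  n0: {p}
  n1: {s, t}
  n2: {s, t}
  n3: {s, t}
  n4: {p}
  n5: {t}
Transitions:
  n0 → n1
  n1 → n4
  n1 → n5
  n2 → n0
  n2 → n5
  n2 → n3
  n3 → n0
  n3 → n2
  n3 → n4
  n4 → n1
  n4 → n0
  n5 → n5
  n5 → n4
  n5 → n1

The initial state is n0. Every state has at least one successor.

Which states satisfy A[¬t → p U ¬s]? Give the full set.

{n0, n1, n4, n5}

States satisfying ¬t → p: {n0, n1, n2, n3, n4, n5}.
States satisfying ¬s: {n0, n4, n5}.
States satisfying A[¬t → p U ¬s]: {n0, n1, n4, n5}.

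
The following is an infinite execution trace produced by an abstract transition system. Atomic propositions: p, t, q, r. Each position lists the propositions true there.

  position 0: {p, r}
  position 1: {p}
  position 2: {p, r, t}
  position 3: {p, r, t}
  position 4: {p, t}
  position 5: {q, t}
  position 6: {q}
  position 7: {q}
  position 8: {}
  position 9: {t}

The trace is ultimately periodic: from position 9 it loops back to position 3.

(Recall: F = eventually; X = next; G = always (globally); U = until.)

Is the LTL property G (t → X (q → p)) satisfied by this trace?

No

t → X (q → p) must hold at every position from 0 onward. It fails at position 4, so G (t → X (q → p)) is false.
Positions where t holds: 2, 3, 4, 5, 9.
Check X (q → p) at each: 2→ok, 3→ok, 4→fails, 5→fails, 9→ok.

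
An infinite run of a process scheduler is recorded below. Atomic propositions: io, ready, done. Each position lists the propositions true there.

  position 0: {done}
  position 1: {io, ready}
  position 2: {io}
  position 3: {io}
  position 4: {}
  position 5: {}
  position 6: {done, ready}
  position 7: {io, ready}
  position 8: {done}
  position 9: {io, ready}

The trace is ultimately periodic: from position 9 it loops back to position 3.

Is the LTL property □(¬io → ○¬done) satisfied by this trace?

¬io → ○¬done must hold at every position from 0 onward. It fails at position 5, so □(¬io → ○¬done) is false.
Positions where ¬io holds: 0, 4, 5, 6, 8.
Check ○¬done at each: 0→ok, 4→ok, 5→fails, 6→ok, 8→ok.

Violated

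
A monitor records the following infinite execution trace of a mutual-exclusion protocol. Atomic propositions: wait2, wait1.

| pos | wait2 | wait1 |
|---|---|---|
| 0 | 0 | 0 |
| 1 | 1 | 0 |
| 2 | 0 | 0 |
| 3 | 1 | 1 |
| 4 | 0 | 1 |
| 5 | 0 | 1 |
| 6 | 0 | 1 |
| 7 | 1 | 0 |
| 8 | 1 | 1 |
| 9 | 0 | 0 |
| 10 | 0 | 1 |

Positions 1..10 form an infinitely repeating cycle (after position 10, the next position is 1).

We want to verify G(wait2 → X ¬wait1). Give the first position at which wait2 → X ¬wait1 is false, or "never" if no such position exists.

Check wait2 → X ¬wait1 at each position in order: 0 ✓, 1 ✓, 2 ✓.
At position 3 the labels are {wait1, wait2} and the next position 4 has {wait1}, so wait2 → X ¬wait1 is false there. This is the first violation.

3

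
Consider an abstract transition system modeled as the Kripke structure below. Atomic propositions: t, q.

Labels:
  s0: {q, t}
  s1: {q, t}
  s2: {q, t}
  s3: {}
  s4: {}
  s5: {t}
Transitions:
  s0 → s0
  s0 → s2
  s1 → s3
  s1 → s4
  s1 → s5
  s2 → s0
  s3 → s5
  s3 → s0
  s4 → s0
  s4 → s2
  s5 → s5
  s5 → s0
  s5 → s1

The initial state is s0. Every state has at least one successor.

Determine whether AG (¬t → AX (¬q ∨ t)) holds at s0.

States satisfying ¬t → AX (¬q ∨ t): {s0, s1, s2, s3, s4, s5}.
States satisfying AG (¬t → AX (¬q ∨ t)): {s0, s1, s2, s3, s4, s5}.
Every state reachable from s0 satisfies ¬t → AX (¬q ∨ t).
s0 ∈ Sat(AG (¬t → AX (¬q ∨ t))).

Yes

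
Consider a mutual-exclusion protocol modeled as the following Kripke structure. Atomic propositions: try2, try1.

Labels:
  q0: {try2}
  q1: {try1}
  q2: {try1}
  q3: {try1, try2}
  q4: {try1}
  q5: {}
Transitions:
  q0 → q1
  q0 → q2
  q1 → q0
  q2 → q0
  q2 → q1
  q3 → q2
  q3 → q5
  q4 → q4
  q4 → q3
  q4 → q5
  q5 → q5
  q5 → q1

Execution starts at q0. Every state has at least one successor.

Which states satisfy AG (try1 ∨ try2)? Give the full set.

{q0, q1, q2}

States satisfying try1 ∨ try2: {q0, q1, q2, q3, q4}.
States satisfying AG (try1 ∨ try2): {q0, q1, q2}.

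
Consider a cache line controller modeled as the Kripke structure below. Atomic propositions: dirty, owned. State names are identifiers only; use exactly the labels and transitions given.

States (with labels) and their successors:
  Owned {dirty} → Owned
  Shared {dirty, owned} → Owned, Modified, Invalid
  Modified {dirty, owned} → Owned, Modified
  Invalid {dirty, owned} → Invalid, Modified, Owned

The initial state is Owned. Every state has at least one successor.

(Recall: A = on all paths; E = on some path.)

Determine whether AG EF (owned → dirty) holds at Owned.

Satisfied

States satisfying EF (owned → dirty): {Owned, Shared, Modified, Invalid}.
States satisfying AG EF (owned → dirty): {Owned, Shared, Modified, Invalid}.
Every state reachable from Owned satisfies EF (owned → dirty).
Owned ∈ Sat(AG EF (owned → dirty)).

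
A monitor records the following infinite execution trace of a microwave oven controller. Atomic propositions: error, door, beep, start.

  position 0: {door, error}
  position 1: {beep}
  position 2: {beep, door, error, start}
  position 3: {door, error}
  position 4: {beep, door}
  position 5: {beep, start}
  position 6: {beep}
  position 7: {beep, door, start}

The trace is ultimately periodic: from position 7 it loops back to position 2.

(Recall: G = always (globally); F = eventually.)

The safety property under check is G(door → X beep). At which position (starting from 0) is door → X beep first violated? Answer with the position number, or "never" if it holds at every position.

2

Check door → X beep at each position in order: 0 ✓, 1 ✓.
At position 2 the labels are {beep, door, error, start} and the next position 3 has {door, error}, so door → X beep is false there. This is the first violation.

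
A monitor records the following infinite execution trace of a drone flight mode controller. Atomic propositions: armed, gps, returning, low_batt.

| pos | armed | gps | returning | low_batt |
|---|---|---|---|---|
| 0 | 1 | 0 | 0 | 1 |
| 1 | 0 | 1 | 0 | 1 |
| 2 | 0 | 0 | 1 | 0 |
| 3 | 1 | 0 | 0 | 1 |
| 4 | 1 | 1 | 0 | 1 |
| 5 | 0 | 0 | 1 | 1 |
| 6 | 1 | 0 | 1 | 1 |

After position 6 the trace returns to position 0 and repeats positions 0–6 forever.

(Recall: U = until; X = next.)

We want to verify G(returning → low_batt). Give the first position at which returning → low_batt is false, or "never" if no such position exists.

Check returning → low_batt at each position in order: 0 ✓, 1 ✓.
At position 2 the labels are {returning}, so returning → low_batt is false there. This is the first violation.

2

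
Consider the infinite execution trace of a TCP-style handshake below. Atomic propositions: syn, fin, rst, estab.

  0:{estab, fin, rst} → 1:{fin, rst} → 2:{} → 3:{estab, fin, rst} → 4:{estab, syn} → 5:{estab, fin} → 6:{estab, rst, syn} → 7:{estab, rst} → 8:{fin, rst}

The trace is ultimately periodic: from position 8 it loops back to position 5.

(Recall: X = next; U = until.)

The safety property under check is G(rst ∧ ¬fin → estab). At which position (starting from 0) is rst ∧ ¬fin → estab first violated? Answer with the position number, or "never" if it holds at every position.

rst ∧ ¬fin → estab holds at every position 0..8, and those are all the positions the trace ever visits, so the invariant G(rst ∧ ¬fin → estab) is never violated.

never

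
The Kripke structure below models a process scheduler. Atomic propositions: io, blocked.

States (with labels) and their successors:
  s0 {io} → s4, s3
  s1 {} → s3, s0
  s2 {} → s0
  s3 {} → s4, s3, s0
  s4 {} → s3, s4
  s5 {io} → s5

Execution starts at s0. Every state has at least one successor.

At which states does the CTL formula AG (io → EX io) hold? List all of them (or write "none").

{s5}

States satisfying io → EX io: {s1, s2, s3, s4, s5}.
States satisfying AG (io → EX io): {s5}.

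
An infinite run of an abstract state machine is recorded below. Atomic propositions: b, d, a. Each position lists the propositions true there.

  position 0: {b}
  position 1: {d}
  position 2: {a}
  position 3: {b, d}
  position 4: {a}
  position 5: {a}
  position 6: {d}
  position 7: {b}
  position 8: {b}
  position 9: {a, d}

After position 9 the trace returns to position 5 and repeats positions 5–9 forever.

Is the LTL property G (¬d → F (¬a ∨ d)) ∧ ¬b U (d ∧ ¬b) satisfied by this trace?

Violated

¬d → F (¬a ∨ d) holds at every position 0..9, and those are all positions ever visited, so G (¬d → F (¬a ∨ d)) holds.
Positions where ¬d holds: 0, 2, 4, 5, 7, 8.
Check F (¬a ∨ d) at each: 0→ok, 2→ok, 4→ok, 5→ok, 7→ok, 8→ok.
Walking from position 0: at position 0, d ∧ ¬b has not yet held and ¬b fails, so ¬b U (d ∧ ¬b) is false.
At position 0: G (¬d → F (¬a ∨ d)) is true; ¬b U (d ∧ ¬b) is false; so G (¬d → F (¬a ∨ d)) ∧ ¬b U (d ∧ ¬b) is false.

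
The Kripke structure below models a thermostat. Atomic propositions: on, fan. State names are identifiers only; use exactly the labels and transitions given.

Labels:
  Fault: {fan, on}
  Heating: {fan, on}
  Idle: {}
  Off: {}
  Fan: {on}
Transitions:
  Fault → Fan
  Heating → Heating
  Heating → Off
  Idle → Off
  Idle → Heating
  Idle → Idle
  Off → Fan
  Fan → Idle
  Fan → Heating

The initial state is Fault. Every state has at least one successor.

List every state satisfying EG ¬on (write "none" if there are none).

States satisfying ¬on: {Idle, Off}.
States satisfying EG ¬on: {Idle}.

{Idle}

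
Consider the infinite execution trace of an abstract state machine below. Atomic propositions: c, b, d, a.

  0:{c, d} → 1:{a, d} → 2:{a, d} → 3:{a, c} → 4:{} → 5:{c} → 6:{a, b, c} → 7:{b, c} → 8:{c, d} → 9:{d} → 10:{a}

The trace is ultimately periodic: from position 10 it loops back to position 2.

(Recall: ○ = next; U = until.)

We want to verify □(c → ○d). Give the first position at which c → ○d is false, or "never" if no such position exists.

Check c → ○d at each position in order: 0 ✓, 1 ✓, 2 ✓.
At position 3 the labels are {a, c} and the next position 4 has {}, so c → ○d is false there. This is the first violation.

3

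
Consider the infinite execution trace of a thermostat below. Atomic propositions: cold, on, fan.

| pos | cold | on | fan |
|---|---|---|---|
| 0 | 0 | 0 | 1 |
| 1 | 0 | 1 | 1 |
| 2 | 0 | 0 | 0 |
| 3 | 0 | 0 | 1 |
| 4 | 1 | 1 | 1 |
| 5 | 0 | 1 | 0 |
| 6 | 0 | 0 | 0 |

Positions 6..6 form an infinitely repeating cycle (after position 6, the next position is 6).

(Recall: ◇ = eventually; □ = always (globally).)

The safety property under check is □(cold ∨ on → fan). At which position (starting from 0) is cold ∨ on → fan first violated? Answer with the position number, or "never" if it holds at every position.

5

Check cold ∨ on → fan at each position in order: 0 ✓, 1 ✓, 2 ✓, 3 ✓, 4 ✓.
At position 5 the labels are {on}, so cold ∨ on → fan is false there. This is the first violation.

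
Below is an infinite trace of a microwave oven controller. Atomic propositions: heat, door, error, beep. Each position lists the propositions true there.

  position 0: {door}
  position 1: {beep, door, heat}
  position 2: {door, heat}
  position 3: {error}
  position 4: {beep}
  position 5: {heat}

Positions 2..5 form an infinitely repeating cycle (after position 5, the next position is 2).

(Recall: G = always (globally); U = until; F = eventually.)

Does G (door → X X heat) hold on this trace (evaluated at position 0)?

Violated

door → X X heat must hold at every position from 0 onward. It fails at position 1, so G (door → X X heat) is false.
Positions where door holds: 0, 1, 2.
Check X X heat at each: 0→ok, 1→fails, 2→fails.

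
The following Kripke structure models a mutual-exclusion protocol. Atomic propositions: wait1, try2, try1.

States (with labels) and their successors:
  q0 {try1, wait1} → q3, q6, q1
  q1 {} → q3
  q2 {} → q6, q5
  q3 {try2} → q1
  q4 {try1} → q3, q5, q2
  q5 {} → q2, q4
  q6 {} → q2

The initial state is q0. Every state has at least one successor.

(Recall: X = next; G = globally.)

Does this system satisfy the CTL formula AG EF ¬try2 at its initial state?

Satisfied

States satisfying EF ¬try2: {q0, q1, q2, q3, q4, q5, q6}.
States satisfying AG EF ¬try2: {q0, q1, q2, q3, q4, q5, q6}.
Every state reachable from q0 satisfies EF ¬try2.
q0 ∈ Sat(AG EF ¬try2).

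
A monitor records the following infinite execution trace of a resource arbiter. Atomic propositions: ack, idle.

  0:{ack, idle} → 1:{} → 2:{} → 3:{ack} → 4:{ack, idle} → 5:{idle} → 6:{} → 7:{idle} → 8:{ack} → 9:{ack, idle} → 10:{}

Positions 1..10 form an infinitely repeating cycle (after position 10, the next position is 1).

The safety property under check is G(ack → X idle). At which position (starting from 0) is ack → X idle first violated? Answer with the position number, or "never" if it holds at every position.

0

At position 0 the labels are {ack, idle} and the next position 1 has {}, so ack → X idle is false there. This is the first violation.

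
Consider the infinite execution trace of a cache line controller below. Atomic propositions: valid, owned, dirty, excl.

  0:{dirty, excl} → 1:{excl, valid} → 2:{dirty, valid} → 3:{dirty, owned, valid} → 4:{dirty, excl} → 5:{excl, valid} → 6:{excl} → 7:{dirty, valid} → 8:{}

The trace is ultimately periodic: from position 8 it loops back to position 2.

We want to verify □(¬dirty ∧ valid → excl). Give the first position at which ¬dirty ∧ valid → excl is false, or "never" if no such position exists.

¬dirty ∧ valid → excl holds at every position 0..8, and those are all the positions the trace ever visits, so the invariant □(¬dirty ∧ valid → excl) is never violated.

never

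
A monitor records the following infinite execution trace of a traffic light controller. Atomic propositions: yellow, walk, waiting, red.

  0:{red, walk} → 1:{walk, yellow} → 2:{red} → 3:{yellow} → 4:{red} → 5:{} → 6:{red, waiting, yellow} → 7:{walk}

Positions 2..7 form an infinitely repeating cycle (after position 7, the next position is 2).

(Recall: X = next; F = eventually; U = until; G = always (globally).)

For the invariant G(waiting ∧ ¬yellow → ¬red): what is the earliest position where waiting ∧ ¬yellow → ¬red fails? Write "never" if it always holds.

waiting ∧ ¬yellow → ¬red holds at every position 0..7, and those are all the positions the trace ever visits, so the invariant G(waiting ∧ ¬yellow → ¬red) is never violated.

never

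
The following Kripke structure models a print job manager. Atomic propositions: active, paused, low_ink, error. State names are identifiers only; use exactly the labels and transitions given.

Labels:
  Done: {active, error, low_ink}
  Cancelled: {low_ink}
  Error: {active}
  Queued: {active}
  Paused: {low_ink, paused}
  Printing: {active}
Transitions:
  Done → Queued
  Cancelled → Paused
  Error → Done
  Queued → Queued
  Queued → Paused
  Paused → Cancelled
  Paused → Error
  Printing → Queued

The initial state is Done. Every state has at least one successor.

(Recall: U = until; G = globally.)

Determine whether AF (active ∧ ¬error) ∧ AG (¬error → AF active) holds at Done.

States satisfying active ∧ ¬error: {Error, Queued, Printing}.
States satisfying AF (active ∧ ¬error): {Done, Error, Queued, Printing}.
States satisfying ¬error → AF active: {Done, Error, Queued, Printing}.
States satisfying AG (¬error → AF active): ∅.
States satisfying AF (active ∧ ¬error) ∧ AG (¬error → AF active): ∅.
Done ∉ Sat(AF (active ∧ ¬error) ∧ AG (¬error → AF active)).

No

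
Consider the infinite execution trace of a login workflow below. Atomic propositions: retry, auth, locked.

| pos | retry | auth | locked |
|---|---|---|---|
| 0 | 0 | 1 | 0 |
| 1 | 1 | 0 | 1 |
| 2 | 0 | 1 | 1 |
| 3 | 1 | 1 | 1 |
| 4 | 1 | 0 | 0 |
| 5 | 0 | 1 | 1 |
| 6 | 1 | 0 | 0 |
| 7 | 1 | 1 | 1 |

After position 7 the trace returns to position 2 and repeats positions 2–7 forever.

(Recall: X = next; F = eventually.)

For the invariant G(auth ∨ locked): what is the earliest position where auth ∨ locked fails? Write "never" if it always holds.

4

Check auth ∨ locked at each position in order: 0 ✓, 1 ✓, 2 ✓, 3 ✓.
At position 4 the labels are {retry}, so auth ∨ locked is false there. This is the first violation.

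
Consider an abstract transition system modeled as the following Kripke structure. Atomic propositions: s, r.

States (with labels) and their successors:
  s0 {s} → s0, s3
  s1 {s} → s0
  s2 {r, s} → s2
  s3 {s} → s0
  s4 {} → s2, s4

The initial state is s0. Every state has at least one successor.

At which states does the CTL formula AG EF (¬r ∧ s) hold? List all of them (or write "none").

States satisfying EF (¬r ∧ s): {s0, s1, s3}.
States satisfying AG EF (¬r ∧ s): {s0, s1, s3}.

{s0, s1, s3}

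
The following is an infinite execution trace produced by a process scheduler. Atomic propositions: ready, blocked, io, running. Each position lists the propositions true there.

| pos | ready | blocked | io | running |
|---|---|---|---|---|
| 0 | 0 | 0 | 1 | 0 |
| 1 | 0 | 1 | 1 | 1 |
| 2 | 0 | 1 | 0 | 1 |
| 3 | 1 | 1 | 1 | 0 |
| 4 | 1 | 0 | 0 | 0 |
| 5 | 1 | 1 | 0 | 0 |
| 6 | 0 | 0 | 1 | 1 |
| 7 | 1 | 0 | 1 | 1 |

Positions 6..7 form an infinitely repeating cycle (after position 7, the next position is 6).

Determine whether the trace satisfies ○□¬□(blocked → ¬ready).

The position after 0 is 1; □¬□(blocked → ¬ready) is false there.

Violated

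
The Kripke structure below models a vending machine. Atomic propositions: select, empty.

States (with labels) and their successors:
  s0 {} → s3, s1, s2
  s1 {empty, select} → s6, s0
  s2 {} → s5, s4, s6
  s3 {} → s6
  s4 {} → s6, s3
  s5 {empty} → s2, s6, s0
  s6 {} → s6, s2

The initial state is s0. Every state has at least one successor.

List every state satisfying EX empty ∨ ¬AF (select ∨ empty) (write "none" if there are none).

{s0, s2, s3, s4, s6}

States satisfying empty: {s1, s5}.
States satisfying EX empty: {s0, s2}.
States satisfying select ∨ empty: {s1, s5}.
States satisfying AF (select ∨ empty): {s1, s5}.
States satisfying ¬AF (select ∨ empty): {s0, s2, s3, s4, s6}.
States satisfying EX empty ∨ ¬AF (select ∨ empty): {s0, s2, s3, s4, s6}.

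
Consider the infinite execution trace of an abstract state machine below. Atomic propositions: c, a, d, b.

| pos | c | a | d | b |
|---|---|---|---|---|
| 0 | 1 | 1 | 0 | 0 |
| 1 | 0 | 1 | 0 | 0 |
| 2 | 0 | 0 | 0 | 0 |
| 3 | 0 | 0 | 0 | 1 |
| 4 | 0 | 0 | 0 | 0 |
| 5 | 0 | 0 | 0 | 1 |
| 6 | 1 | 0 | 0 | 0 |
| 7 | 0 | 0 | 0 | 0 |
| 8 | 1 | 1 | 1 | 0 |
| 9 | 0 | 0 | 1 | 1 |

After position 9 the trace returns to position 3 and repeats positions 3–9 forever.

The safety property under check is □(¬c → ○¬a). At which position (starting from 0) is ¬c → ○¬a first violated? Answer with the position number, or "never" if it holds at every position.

7

Check ¬c → ○¬a at each position in order: 0 ✓, 1 ✓, 2 ✓, 3 ✓, 4 ✓, 5 ✓, 6 ✓.
At position 7 the labels are {} and the next position 8 has {a, c, d}, so ¬c → ○¬a is false there. This is the first violation.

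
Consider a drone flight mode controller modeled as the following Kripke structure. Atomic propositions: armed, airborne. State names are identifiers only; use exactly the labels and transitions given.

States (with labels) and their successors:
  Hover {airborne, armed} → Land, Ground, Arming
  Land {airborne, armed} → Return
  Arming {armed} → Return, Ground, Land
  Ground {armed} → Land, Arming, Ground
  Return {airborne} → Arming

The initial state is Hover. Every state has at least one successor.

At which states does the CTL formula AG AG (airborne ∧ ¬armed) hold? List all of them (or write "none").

none

States satisfying AG (airborne ∧ ¬armed): ∅.
States satisfying AG AG (airborne ∧ ¬armed): ∅.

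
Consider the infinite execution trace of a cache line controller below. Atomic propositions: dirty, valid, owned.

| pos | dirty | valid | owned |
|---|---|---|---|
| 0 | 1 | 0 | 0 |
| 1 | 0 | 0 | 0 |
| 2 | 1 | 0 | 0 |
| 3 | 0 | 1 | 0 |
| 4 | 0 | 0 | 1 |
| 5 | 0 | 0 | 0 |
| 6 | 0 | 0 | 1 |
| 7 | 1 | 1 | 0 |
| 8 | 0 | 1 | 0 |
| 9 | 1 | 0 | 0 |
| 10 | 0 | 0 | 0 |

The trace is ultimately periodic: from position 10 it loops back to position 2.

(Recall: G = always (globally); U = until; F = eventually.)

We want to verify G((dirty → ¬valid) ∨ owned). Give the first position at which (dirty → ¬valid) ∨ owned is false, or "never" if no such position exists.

Check (dirty → ¬valid) ∨ owned at each position in order: 0 ✓, 1 ✓, 2 ✓, 3 ✓, 4 ✓, 5 ✓, 6 ✓.
At position 7 the labels are {dirty, valid}, so (dirty → ¬valid) ∨ owned is false there. This is the first violation.

7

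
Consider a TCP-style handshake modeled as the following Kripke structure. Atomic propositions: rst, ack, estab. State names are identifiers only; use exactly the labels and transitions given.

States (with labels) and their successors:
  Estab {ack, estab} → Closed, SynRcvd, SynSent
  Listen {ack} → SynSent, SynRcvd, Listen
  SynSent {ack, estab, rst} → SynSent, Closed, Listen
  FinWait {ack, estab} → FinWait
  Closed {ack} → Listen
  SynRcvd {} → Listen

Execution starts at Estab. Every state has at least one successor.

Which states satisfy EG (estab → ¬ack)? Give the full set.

States satisfying estab → ¬ack: {Listen, Closed, SynRcvd}.
States satisfying EG (estab → ¬ack): {Listen, Closed, SynRcvd}.

{Listen, Closed, SynRcvd}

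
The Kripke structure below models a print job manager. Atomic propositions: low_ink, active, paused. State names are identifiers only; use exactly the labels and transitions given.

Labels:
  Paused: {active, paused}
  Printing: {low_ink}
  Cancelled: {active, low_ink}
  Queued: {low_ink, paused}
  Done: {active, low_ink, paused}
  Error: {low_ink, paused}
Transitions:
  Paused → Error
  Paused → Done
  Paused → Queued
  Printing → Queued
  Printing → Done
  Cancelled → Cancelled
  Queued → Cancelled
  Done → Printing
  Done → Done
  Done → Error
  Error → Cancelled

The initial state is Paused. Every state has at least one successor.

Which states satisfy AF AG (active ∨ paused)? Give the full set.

States satisfying AG (active ∨ paused): {Cancelled, Queued, Error}.
States satisfying AF AG (active ∨ paused): {Cancelled, Queued, Error}.

{Cancelled, Queued, Error}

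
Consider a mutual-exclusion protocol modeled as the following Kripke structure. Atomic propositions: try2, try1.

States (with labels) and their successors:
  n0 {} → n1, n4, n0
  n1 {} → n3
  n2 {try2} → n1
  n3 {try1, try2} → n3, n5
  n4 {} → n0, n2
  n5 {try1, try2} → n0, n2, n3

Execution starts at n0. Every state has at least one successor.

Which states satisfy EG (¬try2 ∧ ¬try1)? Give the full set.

{n0, n4}

States satisfying ¬try2 ∧ ¬try1: {n0, n1, n4}.
States satisfying EG (¬try2 ∧ ¬try1): {n0, n4}.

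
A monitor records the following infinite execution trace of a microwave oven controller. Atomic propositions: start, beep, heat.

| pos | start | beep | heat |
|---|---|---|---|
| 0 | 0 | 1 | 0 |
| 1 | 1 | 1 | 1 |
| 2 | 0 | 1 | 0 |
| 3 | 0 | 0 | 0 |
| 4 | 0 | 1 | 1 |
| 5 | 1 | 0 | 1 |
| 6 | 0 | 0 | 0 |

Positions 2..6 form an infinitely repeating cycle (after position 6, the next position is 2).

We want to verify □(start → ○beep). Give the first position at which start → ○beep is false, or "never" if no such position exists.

5

Check start → ○beep at each position in order: 0 ✓, 1 ✓, 2 ✓, 3 ✓, 4 ✓.
At position 5 the labels are {heat, start} and the next position 6 has {}, so start → ○beep is false there. This is the first violation.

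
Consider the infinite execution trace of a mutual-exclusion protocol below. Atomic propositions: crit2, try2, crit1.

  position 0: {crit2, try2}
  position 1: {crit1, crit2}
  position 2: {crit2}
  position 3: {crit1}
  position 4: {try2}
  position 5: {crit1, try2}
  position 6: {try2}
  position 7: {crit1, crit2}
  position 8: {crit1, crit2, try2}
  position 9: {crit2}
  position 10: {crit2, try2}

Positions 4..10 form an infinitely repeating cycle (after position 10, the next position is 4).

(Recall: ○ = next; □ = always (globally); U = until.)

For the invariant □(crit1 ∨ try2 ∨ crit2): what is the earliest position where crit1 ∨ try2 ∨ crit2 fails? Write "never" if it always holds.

crit1 ∨ try2 ∨ crit2 holds at every position 0..10, and those are all the positions the trace ever visits, so the invariant □(crit1 ∨ try2 ∨ crit2) is never violated.

never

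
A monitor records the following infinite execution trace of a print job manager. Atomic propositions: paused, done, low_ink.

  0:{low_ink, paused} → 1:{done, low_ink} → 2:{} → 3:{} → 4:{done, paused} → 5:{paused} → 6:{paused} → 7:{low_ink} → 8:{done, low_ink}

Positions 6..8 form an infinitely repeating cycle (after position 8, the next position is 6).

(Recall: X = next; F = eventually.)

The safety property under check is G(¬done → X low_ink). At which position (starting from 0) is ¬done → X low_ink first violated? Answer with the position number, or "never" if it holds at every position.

2

Check ¬done → X low_ink at each position in order: 0 ✓, 1 ✓.
At position 2 the labels are {} and the next position 3 has {}, so ¬done → X low_ink is false there. This is the first violation.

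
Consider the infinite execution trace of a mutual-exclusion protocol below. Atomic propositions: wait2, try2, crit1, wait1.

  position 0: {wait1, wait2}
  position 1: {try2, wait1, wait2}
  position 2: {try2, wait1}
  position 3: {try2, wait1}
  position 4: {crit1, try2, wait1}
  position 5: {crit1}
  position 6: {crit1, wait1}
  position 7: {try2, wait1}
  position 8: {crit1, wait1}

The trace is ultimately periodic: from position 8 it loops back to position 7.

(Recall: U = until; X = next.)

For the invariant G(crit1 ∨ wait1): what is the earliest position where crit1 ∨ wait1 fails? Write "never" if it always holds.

crit1 ∨ wait1 holds at every position 0..8, and those are all the positions the trace ever visits, so the invariant G(crit1 ∨ wait1) is never violated.

never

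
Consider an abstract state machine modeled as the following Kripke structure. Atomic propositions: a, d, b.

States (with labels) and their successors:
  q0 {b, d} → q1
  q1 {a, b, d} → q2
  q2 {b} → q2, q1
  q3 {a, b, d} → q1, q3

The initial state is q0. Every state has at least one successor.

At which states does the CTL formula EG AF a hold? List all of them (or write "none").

States satisfying AF a: {q0, q1, q3}.
States satisfying EG AF a: {q3}.

{q3}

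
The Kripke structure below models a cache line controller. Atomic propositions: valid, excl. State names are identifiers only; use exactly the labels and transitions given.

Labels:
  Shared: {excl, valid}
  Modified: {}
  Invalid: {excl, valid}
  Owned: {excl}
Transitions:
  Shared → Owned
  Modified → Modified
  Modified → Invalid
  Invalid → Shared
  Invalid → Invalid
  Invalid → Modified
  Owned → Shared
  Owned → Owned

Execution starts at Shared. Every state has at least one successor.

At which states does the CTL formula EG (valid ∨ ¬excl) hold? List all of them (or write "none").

{Modified, Invalid}

States satisfying valid ∨ ¬excl: {Shared, Modified, Invalid}.
States satisfying EG (valid ∨ ¬excl): {Modified, Invalid}.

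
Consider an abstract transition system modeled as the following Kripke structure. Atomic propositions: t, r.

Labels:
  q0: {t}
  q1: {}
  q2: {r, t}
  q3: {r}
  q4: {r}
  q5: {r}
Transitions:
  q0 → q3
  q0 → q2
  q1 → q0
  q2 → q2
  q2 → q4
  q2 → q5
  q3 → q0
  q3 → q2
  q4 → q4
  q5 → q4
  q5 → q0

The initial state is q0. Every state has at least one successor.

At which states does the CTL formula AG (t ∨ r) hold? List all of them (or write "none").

{q0, q2, q3, q4, q5}

States satisfying t ∨ r: {q0, q2, q3, q4, q5}.
States satisfying AG (t ∨ r): {q0, q2, q3, q4, q5}.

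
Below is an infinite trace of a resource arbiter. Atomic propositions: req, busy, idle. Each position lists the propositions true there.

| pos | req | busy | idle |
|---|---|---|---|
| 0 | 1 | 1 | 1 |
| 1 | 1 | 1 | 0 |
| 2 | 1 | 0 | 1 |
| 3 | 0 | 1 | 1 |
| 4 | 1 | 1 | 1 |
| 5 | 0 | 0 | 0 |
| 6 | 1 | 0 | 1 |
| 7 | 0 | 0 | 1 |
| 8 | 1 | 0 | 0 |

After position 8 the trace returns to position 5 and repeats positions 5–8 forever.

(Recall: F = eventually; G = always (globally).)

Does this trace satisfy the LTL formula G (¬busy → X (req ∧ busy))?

No

¬busy → X (req ∧ busy) must hold at every position from 0 onward. It fails at position 2, so G (¬busy → X (req ∧ busy)) is false.
Positions where ¬busy holds: 2, 5, 6, 7, 8.
Check X (req ∧ busy) at each: 2→fails, 5→fails, 6→fails, 7→fails, 8→fails.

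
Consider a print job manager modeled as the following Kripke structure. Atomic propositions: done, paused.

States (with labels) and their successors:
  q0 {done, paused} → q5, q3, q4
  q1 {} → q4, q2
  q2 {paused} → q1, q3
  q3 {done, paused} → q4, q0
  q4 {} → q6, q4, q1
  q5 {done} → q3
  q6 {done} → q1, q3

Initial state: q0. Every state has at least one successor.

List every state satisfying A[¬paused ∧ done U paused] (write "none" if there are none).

{q0, q2, q3, q5}

States satisfying ¬paused ∧ done: {q5, q6}.
States satisfying paused: {q0, q2, q3}.
States satisfying A[¬paused ∧ done U paused]: {q0, q2, q3, q5}.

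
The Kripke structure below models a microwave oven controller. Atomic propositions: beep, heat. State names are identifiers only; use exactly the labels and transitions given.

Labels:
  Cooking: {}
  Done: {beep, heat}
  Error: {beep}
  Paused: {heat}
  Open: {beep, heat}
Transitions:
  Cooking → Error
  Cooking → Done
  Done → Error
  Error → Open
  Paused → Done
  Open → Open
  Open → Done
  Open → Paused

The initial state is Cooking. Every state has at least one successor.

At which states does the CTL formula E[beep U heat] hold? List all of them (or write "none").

{Done, Error, Paused, Open}

States satisfying beep: {Done, Error, Open}.
States satisfying heat: {Done, Paused, Open}.
States satisfying E[beep U heat]: {Done, Error, Paused, Open}.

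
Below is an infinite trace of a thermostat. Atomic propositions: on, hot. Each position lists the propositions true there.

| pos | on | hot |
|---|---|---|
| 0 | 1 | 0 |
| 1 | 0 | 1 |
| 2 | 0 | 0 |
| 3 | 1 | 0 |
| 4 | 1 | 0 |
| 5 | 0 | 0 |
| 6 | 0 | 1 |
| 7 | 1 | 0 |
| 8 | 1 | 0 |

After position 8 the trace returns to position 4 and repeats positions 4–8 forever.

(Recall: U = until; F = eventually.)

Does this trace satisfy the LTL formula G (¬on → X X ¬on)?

Violated

¬on → X X ¬on must hold at every position from 0 onward. It fails at position 1, so G (¬on → X X ¬on) is false.
Positions where ¬on holds: 1, 2, 5, 6.
Check X X ¬on at each: 1→fails, 2→fails, 5→fails, 6→fails.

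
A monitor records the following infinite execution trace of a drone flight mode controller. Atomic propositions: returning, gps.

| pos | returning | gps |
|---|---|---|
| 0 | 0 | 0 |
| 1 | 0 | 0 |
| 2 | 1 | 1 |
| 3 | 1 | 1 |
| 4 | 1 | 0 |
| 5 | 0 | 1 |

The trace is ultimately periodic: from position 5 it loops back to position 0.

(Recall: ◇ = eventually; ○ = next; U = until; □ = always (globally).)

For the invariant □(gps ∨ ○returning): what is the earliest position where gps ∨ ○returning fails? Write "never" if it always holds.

At position 0 the labels are {} and the next position 1 has {}, so gps ∨ ○returning is false there. This is the first violation.

0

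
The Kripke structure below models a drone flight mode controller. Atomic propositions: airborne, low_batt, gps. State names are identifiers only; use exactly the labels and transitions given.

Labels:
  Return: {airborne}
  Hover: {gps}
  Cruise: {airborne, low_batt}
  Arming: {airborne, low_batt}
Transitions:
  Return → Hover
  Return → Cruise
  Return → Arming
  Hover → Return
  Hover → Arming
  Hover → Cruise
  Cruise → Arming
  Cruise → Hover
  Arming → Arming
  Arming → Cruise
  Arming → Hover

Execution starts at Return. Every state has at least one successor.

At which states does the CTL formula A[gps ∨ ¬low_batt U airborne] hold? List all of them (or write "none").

States satisfying gps ∨ ¬low_batt: {Return, Hover}.
States satisfying airborne: {Return, Cruise, Arming}.
States satisfying A[gps ∨ ¬low_batt U airborne]: {Return, Hover, Cruise, Arming}.

{Return, Hover, Cruise, Arming}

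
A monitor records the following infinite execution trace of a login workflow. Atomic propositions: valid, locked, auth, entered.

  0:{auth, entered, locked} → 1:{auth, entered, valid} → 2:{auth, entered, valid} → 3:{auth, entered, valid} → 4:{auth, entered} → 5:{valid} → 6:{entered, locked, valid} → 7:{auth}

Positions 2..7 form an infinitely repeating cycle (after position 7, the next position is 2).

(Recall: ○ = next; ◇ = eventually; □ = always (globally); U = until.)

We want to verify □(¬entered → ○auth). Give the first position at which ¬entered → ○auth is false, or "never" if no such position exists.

Check ¬entered → ○auth at each position in order: 0 ✓, 1 ✓, 2 ✓, 3 ✓, 4 ✓.
At position 5 the labels are {valid} and the next position 6 has {entered, locked, valid}, so ¬entered → ○auth is false there. This is the first violation.

5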